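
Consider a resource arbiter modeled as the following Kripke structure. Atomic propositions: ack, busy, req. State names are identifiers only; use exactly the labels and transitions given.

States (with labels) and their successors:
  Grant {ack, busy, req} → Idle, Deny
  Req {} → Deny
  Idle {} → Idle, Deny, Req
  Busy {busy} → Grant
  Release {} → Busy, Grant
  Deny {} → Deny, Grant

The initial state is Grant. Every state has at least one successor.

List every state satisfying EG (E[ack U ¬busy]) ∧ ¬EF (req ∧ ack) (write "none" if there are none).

none

States satisfying E[ack U ¬busy]: {Grant, Req, Idle, Release, Deny}.
States satisfying EG (E[ack U ¬busy]): {Grant, Req, Idle, Release, Deny}.
States satisfying req ∧ ack: {Grant}.
States satisfying EF (req ∧ ack): {Grant, Req, Idle, Busy, Release, Deny}.
States satisfying ¬EF (req ∧ ack): ∅.
States satisfying EG (E[ack U ¬busy]) ∧ ¬EF (req ∧ ack): ∅.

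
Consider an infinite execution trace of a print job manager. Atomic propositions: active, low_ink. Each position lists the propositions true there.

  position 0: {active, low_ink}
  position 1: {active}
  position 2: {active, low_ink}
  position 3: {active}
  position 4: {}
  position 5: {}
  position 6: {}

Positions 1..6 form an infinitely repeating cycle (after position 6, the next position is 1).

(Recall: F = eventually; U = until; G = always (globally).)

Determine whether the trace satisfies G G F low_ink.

Holds

G F low_ink holds at every position 0..6, and those are all positions ever visited, so G G F low_ink holds.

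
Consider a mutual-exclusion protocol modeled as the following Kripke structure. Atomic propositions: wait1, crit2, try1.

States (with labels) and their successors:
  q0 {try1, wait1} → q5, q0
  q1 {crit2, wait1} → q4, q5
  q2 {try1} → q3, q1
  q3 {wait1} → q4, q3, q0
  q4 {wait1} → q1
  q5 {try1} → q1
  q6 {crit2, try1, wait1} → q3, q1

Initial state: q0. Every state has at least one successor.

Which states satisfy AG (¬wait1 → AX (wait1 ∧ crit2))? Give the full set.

States satisfying ¬wait1 → AX (wait1 ∧ crit2): {q0, q1, q3, q4, q5, q6}.
States satisfying AG (¬wait1 → AX (wait1 ∧ crit2)): {q0, q1, q3, q4, q5, q6}.

{q0, q1, q3, q4, q5, q6}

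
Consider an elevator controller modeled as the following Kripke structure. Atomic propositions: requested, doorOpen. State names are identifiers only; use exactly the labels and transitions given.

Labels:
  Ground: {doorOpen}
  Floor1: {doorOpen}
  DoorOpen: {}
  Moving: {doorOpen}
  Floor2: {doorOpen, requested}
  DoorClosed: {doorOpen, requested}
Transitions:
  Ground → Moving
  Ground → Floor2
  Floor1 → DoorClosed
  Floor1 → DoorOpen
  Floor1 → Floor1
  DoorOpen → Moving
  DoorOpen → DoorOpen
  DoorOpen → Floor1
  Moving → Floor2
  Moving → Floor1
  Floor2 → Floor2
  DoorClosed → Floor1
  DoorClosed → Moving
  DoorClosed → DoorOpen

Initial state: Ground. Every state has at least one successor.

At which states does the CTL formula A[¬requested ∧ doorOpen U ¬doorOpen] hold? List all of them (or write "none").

States satisfying ¬requested ∧ doorOpen: {Ground, Floor1, Moving}.
States satisfying ¬doorOpen: {DoorOpen}.
States satisfying A[¬requested ∧ doorOpen U ¬doorOpen]: {DoorOpen}.

{DoorOpen}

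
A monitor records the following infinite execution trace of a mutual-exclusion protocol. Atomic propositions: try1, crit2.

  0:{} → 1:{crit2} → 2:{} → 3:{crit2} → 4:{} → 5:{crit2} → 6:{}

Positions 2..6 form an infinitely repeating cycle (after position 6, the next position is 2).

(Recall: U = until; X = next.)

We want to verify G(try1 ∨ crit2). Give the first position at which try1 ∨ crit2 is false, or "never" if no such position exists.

At position 0 the labels are {}, so try1 ∨ crit2 is false there. This is the first violation.

0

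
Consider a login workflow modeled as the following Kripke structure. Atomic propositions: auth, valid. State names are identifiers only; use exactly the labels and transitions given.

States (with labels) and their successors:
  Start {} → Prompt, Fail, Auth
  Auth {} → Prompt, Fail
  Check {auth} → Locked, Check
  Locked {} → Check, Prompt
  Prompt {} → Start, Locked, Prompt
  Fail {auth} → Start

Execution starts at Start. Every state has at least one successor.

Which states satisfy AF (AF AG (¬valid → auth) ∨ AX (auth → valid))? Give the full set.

States satisfying AF AG (¬valid → auth) ∨ AX (auth → valid): {Prompt, Fail}.
States satisfying AF (AF AG (¬valid → auth) ∨ AX (auth → valid)): {Start, Auth, Prompt, Fail}.

{Start, Auth, Prompt, Fail}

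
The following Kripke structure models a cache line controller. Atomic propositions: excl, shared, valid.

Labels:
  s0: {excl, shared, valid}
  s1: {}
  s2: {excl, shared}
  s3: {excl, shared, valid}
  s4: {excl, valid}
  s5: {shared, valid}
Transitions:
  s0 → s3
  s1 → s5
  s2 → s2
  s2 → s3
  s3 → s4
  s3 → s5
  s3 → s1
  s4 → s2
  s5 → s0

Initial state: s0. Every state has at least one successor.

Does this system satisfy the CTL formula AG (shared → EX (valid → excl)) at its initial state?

Holds

States satisfying shared → EX (valid → excl): {s0, s1, s2, s3, s4, s5}.
States satisfying AG (shared → EX (valid → excl)): {s0, s1, s2, s3, s4, s5}.
Every state reachable from s0 satisfies shared → EX (valid → excl).
s0 ∈ Sat(AG (shared → EX (valid → excl))).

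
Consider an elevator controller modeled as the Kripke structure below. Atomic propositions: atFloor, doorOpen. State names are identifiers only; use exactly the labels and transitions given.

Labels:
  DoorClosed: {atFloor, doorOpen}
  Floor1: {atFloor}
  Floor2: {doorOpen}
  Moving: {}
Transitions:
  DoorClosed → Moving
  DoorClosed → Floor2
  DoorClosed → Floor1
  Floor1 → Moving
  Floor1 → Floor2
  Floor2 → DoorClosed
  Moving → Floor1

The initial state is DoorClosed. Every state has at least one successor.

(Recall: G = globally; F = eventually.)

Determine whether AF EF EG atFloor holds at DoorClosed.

Does not hold

States satisfying EF EG atFloor: ∅.
States satisfying AF EF EG atFloor: ∅.
There is a path from DoorClosed along which EF EG atFloor never holds.
DoorClosed ∉ Sat(AF EF EG atFloor).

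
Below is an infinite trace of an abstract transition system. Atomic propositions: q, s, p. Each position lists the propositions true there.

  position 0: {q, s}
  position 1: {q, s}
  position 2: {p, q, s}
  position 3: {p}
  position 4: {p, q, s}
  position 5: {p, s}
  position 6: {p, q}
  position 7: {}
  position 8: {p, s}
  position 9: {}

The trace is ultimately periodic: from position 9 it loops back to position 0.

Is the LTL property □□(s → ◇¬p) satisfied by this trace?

□(s → ◇¬p) holds at every position 0..9, and those are all positions ever visited, so □□(s → ◇¬p) holds.

Satisfied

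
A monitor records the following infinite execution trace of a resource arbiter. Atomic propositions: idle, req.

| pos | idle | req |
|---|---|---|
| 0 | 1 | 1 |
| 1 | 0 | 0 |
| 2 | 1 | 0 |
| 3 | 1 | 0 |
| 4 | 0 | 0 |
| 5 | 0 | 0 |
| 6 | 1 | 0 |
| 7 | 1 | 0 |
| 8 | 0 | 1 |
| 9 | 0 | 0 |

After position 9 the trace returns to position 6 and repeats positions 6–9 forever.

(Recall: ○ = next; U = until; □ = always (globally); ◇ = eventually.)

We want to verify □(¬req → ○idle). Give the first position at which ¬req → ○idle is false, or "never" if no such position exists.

3

Check ¬req → ○idle at each position in order: 0 ✓, 1 ✓, 2 ✓.
At position 3 the labels are {idle} and the next position 4 has {}, so ¬req → ○idle is false there. This is the first violation.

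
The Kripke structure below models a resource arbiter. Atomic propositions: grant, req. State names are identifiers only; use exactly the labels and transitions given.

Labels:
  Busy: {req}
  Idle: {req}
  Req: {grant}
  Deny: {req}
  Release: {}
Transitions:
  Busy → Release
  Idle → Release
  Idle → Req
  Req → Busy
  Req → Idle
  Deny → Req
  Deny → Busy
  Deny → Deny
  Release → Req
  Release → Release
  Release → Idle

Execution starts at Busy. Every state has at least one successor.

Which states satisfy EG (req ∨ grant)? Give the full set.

States satisfying req ∨ grant: {Busy, Idle, Req, Deny}.
States satisfying EG (req ∨ grant): {Idle, Req, Deny}.

{Idle, Req, Deny}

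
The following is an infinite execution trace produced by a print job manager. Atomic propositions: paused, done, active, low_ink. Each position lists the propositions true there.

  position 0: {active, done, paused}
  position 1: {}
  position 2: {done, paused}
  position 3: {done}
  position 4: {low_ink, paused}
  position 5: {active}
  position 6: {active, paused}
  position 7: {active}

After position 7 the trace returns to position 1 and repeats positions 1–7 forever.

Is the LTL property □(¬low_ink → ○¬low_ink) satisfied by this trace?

Does not hold

¬low_ink → ○¬low_ink must hold at every position from 0 onward. It fails at position 3, so □(¬low_ink → ○¬low_ink) is false.
Positions where ¬low_ink holds: 0, 1, 2, 3, 5, 6, 7.
Check ○¬low_ink at each: 0→ok, 1→ok, 2→ok, 3→fails, 5→ok, 6→ok, 7→ok.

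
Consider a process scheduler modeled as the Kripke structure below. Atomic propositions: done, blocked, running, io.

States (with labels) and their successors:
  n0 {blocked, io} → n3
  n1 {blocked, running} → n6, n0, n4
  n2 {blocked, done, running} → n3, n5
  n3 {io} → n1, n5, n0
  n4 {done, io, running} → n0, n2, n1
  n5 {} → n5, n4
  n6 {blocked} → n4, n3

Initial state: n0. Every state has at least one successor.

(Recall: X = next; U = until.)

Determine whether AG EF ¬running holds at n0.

Satisfied

States satisfying EF ¬running: {n0, n1, n2, n3, n4, n5, n6}.
States satisfying AG EF ¬running: {n0, n1, n2, n3, n4, n5, n6}.
Every state reachable from n0 satisfies EF ¬running.
n0 ∈ Sat(AG EF ¬running).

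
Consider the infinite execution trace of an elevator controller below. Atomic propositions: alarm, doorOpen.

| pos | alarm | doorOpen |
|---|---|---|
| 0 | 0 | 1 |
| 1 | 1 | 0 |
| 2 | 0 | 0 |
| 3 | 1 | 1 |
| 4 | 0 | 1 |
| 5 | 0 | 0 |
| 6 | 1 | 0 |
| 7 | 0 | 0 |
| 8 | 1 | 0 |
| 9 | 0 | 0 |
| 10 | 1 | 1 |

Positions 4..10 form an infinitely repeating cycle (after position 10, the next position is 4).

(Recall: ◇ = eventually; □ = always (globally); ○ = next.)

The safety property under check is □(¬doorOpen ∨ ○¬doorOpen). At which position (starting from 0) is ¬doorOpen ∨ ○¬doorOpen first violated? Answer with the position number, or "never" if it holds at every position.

Check ¬doorOpen ∨ ○¬doorOpen at each position in order: 0 ✓, 1 ✓, 2 ✓.
At position 3 the labels are {alarm, doorOpen} and the next position 4 has {doorOpen}, so ¬doorOpen ∨ ○¬doorOpen is false there. This is the first violation.

3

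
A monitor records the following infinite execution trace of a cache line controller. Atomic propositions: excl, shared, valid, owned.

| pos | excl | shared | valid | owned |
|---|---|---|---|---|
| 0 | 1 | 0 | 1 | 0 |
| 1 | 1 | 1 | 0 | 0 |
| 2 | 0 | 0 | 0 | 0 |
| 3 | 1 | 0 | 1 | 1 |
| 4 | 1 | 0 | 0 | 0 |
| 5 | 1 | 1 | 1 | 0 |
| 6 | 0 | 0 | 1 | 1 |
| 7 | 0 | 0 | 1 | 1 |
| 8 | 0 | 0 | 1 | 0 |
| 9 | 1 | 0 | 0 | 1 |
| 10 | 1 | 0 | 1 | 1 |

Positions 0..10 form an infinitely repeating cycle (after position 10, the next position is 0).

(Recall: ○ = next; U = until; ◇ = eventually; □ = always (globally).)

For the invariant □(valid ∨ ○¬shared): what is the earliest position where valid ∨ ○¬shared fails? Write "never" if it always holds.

Check valid ∨ ○¬shared at each position in order: 0 ✓, 1 ✓, 2 ✓, 3 ✓.
At position 4 the labels are {excl} and the next position 5 has {excl, shared, valid}, so valid ∨ ○¬shared is false there. This is the first violation.

4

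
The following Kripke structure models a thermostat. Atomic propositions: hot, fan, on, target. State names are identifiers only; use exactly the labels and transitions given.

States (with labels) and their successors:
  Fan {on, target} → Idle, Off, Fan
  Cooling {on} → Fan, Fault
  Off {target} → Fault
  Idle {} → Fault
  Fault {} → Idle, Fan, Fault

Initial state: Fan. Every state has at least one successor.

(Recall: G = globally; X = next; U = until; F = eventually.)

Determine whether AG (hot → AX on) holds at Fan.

Yes

States satisfying hot → AX on: {Fan, Cooling, Off, Idle, Fault}.
States satisfying AG (hot → AX on): {Fan, Cooling, Off, Idle, Fault}.
Every state reachable from Fan satisfies hot → AX on.
Fan ∈ Sat(AG (hot → AX on)).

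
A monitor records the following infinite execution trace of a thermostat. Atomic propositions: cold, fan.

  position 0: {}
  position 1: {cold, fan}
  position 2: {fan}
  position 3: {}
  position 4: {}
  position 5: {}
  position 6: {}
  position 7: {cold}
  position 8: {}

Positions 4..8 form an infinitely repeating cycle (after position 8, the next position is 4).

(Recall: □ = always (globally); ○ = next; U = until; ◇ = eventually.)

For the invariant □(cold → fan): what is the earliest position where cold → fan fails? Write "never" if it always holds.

Check cold → fan at each position in order: 0 ✓, 1 ✓, 2 ✓, 3 ✓, 4 ✓, 5 ✓, 6 ✓.
At position 7 the labels are {cold}, so cold → fan is false there. This is the first violation.

7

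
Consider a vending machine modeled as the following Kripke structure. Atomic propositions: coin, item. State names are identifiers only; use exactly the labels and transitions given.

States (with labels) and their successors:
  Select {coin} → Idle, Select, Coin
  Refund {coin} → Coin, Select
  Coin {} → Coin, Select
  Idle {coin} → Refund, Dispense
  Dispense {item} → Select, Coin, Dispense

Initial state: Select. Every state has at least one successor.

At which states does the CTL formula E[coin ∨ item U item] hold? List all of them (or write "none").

States satisfying coin ∨ item: {Select, Refund, Idle, Dispense}.
States satisfying item: {Dispense}.
States satisfying E[coin ∨ item U item]: {Select, Refund, Idle, Dispense}.

{Select, Refund, Idle, Dispense}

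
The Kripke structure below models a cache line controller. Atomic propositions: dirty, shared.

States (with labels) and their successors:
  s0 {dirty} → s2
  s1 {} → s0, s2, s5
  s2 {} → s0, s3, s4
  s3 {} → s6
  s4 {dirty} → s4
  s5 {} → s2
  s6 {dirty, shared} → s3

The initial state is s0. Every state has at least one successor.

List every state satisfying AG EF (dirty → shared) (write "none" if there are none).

{s3, s6}

States satisfying EF (dirty → shared): {s0, s1, s2, s3, s5, s6}.
States satisfying AG EF (dirty → shared): {s3, s6}.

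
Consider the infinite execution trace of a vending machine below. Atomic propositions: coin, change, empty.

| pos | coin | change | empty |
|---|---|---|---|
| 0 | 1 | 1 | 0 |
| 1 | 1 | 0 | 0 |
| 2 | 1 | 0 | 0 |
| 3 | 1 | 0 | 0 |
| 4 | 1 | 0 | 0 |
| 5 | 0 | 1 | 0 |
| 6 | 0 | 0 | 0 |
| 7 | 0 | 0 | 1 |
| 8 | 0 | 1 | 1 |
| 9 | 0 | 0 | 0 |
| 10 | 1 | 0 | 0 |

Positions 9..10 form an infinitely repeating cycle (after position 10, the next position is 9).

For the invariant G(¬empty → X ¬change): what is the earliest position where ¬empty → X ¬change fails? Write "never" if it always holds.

4

Check ¬empty → X ¬change at each position in order: 0 ✓, 1 ✓, 2 ✓, 3 ✓.
At position 4 the labels are {coin} and the next position 5 has {change}, so ¬empty → X ¬change is false there. This is the first violation.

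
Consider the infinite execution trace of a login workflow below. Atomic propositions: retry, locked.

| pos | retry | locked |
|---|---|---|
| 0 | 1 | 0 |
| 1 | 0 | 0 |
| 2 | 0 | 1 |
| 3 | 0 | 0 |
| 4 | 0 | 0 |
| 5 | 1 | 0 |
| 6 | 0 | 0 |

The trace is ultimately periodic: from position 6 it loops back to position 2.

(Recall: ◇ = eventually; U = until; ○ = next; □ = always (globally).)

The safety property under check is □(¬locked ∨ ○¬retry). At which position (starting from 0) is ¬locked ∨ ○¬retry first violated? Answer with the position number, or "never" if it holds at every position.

never

¬locked ∨ ○¬retry holds at every position 0..6, and those are all the positions the trace ever visits, so the invariant □(¬locked ∨ ○¬retry) is never violated.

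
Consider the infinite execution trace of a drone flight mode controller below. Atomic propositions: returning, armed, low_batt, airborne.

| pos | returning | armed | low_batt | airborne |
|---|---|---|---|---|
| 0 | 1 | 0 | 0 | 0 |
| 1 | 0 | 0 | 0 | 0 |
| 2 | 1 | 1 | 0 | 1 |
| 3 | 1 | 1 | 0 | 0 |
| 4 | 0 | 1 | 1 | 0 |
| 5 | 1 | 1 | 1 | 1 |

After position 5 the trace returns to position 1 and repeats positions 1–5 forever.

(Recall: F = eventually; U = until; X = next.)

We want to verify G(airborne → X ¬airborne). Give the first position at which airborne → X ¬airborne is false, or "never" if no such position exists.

airborne → X ¬airborne holds at every position 0..5, and those are all the positions the trace ever visits, so the invariant G(airborne → X ¬airborne) is never violated.

never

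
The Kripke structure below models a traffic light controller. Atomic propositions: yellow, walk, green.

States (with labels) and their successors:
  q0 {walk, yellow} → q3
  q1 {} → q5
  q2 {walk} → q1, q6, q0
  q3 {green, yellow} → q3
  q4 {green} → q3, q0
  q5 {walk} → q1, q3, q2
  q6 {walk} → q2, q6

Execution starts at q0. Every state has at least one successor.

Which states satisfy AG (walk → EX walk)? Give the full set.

{q3}

States satisfying walk → EX walk: {q1, q2, q3, q4, q5, q6}.
States satisfying AG (walk → EX walk): {q3}.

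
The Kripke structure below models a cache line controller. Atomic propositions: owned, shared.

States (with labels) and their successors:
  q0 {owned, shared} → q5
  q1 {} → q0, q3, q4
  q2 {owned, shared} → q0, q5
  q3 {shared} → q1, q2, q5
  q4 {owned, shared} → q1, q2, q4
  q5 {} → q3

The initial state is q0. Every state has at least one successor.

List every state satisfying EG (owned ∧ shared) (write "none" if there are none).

{q4}

States satisfying owned ∧ shared: {q0, q2, q4}.
States satisfying EG (owned ∧ shared): {q4}.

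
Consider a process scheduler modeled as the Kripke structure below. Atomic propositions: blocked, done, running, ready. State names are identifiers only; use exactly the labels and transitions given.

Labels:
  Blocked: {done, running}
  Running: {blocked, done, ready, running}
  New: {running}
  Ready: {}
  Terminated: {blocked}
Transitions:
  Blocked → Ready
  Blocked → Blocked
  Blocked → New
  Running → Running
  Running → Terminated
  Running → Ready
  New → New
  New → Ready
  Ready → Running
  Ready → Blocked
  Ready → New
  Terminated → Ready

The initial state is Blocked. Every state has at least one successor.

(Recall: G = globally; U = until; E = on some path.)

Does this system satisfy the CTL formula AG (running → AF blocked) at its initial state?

No

States satisfying running → AF blocked: {Running, Ready, Terminated}.
States satisfying AG (running → AF blocked): ∅.
Blocked is reachable from Blocked and violates running → AF blocked, so AG fails at Blocked.
Blocked ∉ Sat(AG (running → AF blocked)).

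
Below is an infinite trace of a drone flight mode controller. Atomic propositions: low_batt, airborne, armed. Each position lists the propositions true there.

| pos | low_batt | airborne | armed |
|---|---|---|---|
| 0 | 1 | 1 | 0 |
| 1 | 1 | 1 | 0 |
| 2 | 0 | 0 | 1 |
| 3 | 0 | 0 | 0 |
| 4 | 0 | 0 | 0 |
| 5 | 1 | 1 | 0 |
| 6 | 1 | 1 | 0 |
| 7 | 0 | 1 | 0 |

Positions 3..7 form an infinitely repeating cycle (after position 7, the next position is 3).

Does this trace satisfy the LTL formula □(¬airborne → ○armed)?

Violated

¬airborne → ○armed must hold at every position from 0 onward. It fails at position 2, so □(¬airborne → ○armed) is false.
Positions where ¬airborne holds: 2, 3, 4.
Check ○armed at each: 2→fails, 3→fails, 4→fails.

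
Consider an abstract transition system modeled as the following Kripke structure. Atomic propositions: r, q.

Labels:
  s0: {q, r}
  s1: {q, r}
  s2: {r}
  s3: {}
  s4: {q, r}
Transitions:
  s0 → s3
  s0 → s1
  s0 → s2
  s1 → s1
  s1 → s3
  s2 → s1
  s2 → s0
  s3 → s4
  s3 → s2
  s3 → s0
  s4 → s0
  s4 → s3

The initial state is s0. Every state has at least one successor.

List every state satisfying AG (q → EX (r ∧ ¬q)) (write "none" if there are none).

none

States satisfying q → EX (r ∧ ¬q): {s0, s2, s3}.
States satisfying AG (q → EX (r ∧ ¬q)): ∅.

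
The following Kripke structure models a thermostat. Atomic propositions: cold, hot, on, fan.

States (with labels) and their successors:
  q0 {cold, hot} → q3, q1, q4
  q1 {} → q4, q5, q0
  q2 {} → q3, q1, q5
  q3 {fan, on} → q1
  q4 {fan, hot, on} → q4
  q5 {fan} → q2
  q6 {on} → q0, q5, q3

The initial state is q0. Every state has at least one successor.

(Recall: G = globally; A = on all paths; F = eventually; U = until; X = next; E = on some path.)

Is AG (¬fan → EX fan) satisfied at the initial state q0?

States satisfying ¬fan → EX fan: {q0, q1, q2, q3, q4, q5, q6}.
States satisfying AG (¬fan → EX fan): {q0, q1, q2, q3, q4, q5, q6}.
Every state reachable from q0 satisfies ¬fan → EX fan.
q0 ∈ Sat(AG (¬fan → EX fan)).

Holds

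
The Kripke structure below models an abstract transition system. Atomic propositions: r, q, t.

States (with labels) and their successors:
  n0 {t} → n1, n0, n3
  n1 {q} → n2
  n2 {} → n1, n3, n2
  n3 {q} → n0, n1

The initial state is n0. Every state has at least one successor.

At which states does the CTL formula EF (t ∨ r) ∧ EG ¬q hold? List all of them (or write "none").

{n0, n2}

States satisfying t ∨ r: {n0}.
States satisfying EF (t ∨ r): {n0, n1, n2, n3}.
States satisfying ¬q: {n0, n2}.
States satisfying EG ¬q: {n0, n2}.
States satisfying EF (t ∨ r) ∧ EG ¬q: {n0, n2}.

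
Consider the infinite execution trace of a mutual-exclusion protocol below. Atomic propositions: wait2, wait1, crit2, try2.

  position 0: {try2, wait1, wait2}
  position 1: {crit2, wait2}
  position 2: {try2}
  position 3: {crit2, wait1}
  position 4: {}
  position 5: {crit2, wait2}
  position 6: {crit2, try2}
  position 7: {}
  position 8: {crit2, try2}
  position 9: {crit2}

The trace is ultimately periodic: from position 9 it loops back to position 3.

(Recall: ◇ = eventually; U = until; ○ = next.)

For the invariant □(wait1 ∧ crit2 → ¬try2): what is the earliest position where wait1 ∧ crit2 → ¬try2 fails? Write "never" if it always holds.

wait1 ∧ crit2 → ¬try2 holds at every position 0..9, and those are all the positions the trace ever visits, so the invariant □(wait1 ∧ crit2 → ¬try2) is never violated.

never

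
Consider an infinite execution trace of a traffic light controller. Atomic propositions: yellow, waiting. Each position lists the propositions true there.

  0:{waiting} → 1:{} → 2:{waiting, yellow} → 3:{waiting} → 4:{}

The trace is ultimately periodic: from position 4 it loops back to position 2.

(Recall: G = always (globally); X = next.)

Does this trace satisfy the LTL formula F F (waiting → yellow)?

Satisfied

F (waiting → yellow) holds at position 0, which is reachable from 0, so F F (waiting → yellow) holds.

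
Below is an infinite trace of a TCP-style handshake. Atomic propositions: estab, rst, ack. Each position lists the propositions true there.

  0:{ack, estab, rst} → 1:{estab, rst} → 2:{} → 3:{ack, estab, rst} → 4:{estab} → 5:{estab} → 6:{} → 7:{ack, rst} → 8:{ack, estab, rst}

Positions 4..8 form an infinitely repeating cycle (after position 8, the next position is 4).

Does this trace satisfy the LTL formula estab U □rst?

Walking from position 0: at position 2, □rst has not yet held and estab fails, so estab U □rst is false.

Violated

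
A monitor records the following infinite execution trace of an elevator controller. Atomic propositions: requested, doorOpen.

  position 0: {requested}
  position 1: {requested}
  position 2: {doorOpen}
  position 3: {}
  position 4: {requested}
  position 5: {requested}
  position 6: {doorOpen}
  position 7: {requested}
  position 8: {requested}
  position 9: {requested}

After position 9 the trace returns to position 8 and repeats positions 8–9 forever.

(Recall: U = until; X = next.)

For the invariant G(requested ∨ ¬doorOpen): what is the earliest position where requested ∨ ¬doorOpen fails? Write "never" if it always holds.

Check requested ∨ ¬doorOpen at each position in order: 0 ✓, 1 ✓.
At position 2 the labels are {doorOpen}, so requested ∨ ¬doorOpen is false there. This is the first violation.

2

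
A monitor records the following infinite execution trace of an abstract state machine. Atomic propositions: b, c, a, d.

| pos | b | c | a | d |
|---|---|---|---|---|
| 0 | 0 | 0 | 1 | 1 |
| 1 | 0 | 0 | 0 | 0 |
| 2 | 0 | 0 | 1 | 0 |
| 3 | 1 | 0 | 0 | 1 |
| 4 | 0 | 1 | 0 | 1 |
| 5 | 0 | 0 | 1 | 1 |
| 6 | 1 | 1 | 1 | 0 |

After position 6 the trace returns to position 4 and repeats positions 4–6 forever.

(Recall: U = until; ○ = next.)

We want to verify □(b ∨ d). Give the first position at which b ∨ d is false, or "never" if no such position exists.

1

Check b ∨ d at each position in order: 0 ✓.
At position 1 the labels are {}, so b ∨ d is false there. This is the first violation.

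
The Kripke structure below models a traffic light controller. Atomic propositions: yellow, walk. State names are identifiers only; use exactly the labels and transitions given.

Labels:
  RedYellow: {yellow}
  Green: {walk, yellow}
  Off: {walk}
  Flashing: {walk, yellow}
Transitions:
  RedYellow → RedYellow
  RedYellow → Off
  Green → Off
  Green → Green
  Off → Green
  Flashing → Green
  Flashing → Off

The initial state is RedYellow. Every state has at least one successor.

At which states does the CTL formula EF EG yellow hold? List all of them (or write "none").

States satisfying EG yellow: {RedYellow, Green, Flashing}.
States satisfying EF EG yellow: {RedYellow, Green, Off, Flashing}.

{RedYellow, Green, Off, Flashing}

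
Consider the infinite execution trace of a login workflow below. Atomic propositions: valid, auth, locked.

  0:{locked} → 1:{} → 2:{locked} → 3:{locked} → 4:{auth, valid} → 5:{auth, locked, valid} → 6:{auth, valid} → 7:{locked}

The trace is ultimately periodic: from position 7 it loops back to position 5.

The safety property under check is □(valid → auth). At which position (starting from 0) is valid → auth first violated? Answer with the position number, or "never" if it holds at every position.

never

valid → auth holds at every position 0..7, and those are all the positions the trace ever visits, so the invariant □(valid → auth) is never violated.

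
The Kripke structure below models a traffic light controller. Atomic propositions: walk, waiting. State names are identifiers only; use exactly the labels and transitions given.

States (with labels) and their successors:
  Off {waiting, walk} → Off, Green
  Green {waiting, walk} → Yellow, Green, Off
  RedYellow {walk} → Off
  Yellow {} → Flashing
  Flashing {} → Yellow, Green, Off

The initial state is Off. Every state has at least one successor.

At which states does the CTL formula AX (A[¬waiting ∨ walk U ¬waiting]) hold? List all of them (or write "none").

{Yellow}

States satisfying A[¬waiting ∨ walk U ¬waiting]: {RedYellow, Yellow, Flashing}.
States satisfying AX (A[¬waiting ∨ walk U ¬waiting]): {Yellow}.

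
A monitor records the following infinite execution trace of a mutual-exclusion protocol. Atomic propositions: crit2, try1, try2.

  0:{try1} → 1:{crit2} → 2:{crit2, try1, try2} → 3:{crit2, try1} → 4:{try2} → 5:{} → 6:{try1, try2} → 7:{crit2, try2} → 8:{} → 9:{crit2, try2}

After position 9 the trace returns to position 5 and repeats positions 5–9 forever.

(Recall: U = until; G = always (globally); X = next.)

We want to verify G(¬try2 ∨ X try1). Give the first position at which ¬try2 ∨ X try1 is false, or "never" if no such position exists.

4

Check ¬try2 ∨ X try1 at each position in order: 0 ✓, 1 ✓, 2 ✓, 3 ✓.
At position 4 the labels are {try2} and the next position 5 has {}, so ¬try2 ∨ X try1 is false there. This is the first violation.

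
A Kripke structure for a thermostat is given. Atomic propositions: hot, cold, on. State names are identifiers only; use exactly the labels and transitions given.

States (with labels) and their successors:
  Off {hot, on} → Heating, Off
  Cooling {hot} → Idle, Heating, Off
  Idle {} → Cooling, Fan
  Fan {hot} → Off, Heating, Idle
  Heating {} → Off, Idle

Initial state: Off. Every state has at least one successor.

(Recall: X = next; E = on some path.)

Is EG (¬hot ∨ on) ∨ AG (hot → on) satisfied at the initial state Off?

States satisfying ¬hot ∨ on: {Off, Idle, Heating}.
States satisfying EG (¬hot ∨ on): {Off, Heating}.
States satisfying hot → on: {Off, Idle, Heating}.
States satisfying AG (hot → on): ∅.
States satisfying EG (¬hot ∨ on) ∨ AG (hot → on): {Off, Heating}.
Off ∈ Sat(EG (¬hot ∨ on) ∨ AG (hot → on)).

Satisfied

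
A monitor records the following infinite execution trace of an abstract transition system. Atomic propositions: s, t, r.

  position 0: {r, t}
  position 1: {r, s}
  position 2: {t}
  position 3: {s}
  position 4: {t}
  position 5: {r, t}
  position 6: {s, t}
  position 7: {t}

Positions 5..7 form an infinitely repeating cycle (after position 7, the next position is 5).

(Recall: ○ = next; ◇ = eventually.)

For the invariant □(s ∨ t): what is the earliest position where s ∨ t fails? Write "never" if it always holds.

never

s ∨ t holds at every position 0..7, and those are all the positions the trace ever visits, so the invariant □(s ∨ t) is never violated.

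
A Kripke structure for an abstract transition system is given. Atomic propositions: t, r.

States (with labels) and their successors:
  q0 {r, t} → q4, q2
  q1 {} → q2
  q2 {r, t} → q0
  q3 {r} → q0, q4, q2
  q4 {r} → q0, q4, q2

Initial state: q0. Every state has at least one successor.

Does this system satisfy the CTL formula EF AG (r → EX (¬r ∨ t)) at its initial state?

Yes

States satisfying AG (r → EX (¬r ∨ t)): {q0, q1, q2, q3, q4}.
States satisfying EF AG (r → EX (¬r ∨ t)): {q0, q1, q2, q3, q4}.
Some path from q0 reaches a state where AG (r → EX (¬r ∨ t)) holds.
q0 ∈ Sat(EF AG (r → EX (¬r ∨ t))).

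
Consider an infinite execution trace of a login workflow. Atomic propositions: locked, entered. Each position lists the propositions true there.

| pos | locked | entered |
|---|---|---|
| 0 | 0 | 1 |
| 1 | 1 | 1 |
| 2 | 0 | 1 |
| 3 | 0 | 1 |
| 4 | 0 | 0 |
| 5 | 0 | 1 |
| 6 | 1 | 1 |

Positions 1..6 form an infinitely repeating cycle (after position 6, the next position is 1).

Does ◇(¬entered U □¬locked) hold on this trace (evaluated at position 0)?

Violated

¬entered U □¬locked is false at every position 0..6, so it never becomes true and ◇(¬entered U □¬locked) fails.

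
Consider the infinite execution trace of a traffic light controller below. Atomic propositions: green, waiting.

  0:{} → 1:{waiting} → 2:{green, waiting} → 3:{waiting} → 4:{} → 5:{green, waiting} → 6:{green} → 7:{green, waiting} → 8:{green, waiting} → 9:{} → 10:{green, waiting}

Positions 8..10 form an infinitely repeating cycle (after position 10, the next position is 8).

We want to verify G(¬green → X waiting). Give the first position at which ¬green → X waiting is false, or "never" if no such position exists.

3

Check ¬green → X waiting at each position in order: 0 ✓, 1 ✓, 2 ✓.
At position 3 the labels are {waiting} and the next position 4 has {}, so ¬green → X waiting is false there. This is the first violation.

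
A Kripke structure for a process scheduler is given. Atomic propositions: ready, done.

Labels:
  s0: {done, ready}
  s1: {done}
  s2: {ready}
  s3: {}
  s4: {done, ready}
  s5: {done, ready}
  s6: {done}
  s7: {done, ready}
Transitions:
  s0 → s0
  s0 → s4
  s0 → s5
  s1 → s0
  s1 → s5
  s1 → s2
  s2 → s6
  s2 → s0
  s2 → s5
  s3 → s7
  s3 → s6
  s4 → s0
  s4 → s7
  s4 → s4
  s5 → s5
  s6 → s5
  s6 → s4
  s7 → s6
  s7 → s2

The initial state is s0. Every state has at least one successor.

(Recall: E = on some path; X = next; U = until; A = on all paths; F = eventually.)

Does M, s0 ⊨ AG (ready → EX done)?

Satisfied

States satisfying ready → EX done: {s0, s1, s2, s3, s4, s5, s6, s7}.
States satisfying AG (ready → EX done): {s0, s1, s2, s3, s4, s5, s6, s7}.
Every state reachable from s0 satisfies ready → EX done.
s0 ∈ Sat(AG (ready → EX done)).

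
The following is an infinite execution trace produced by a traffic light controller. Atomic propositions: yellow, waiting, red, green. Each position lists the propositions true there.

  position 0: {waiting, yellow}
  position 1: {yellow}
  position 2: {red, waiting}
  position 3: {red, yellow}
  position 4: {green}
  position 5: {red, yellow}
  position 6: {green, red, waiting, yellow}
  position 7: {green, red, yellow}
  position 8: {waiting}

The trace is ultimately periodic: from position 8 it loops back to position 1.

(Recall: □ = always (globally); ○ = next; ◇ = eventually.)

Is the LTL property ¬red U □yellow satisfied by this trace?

Does not hold

Walking from position 0: at position 2, □yellow has not yet held and ¬red fails, so ¬red U □yellow is false.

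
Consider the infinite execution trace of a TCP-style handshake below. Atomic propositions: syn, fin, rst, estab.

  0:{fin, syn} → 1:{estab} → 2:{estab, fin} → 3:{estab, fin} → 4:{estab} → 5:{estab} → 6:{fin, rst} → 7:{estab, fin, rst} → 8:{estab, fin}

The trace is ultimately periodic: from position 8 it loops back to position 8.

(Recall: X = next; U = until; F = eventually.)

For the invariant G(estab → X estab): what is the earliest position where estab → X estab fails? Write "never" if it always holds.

Check estab → X estab at each position in order: 0 ✓, 1 ✓, 2 ✓, 3 ✓, 4 ✓.
At position 5 the labels are {estab} and the next position 6 has {fin, rst}, so estab → X estab is false there. This is the first violation.

5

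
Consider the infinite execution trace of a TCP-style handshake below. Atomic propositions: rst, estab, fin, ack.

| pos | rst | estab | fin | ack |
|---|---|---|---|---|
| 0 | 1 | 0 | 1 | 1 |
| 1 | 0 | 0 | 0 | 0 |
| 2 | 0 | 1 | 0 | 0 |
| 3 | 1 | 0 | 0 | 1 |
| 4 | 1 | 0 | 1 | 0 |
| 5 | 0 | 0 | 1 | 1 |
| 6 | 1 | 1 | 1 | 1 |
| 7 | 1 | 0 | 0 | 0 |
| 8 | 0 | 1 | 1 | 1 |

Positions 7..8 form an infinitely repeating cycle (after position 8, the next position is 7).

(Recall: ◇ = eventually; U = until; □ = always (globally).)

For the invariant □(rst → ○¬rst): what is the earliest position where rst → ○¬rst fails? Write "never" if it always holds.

Check rst → ○¬rst at each position in order: 0 ✓, 1 ✓, 2 ✓.
At position 3 the labels are {ack, rst} and the next position 4 has {fin, rst}, so rst → ○¬rst is false there. This is the first violation.

3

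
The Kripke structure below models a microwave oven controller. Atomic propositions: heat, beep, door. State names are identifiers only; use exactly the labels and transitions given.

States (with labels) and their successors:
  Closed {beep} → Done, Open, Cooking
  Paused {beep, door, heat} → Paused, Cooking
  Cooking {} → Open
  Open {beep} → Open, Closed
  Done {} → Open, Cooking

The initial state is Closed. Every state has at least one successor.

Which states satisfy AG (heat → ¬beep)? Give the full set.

{Closed, Cooking, Open, Done}

States satisfying heat → ¬beep: {Closed, Cooking, Open, Done}.
States satisfying AG (heat → ¬beep): {Closed, Cooking, Open, Done}.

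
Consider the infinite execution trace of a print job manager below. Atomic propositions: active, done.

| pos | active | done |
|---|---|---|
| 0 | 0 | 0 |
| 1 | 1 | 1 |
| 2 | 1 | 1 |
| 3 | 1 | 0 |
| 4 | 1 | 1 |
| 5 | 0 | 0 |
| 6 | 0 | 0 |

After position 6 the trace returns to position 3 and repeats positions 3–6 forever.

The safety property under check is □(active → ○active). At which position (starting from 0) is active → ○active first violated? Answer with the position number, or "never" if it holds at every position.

4

Check active → ○active at each position in order: 0 ✓, 1 ✓, 2 ✓, 3 ✓.
At position 4 the labels are {active, done} and the next position 5 has {}, so active → ○active is false there. This is the first violation.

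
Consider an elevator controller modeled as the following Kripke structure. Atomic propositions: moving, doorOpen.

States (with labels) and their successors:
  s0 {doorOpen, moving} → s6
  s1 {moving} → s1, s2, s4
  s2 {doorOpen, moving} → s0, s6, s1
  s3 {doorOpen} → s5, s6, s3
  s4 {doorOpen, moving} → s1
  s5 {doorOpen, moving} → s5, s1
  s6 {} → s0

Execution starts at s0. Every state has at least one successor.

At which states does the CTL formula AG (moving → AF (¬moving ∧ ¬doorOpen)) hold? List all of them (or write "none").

States satisfying moving → AF (¬moving ∧ ¬doorOpen): {s0, s3, s6}.
States satisfying AG (moving → AF (¬moving ∧ ¬doorOpen)): {s0, s6}.

{s0, s6}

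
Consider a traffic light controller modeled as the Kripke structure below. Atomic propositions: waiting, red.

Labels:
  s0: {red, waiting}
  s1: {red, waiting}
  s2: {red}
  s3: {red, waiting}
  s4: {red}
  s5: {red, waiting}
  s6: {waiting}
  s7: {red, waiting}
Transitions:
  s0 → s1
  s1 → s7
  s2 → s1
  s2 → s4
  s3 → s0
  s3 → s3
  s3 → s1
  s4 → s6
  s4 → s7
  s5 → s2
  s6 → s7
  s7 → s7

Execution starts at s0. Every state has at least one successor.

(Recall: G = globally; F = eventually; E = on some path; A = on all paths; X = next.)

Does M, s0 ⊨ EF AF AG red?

Yes

States satisfying AF AG red: {s0, s1, s2, s3, s4, s5, s6, s7}.
States satisfying EF AF AG red: {s0, s1, s2, s3, s4, s5, s6, s7}.
Some path from s0 reaches a state where AF AG red holds.
s0 ∈ Sat(EF AF AG red).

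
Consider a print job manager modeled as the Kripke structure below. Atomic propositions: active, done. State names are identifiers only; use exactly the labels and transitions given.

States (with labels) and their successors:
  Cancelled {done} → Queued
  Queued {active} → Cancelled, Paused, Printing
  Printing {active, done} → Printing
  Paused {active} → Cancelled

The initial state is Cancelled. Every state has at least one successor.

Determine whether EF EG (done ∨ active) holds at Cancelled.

Satisfied

States satisfying EG (done ∨ active): {Cancelled, Queued, Printing, Paused}.
States satisfying EF EG (done ∨ active): {Cancelled, Queued, Printing, Paused}.
Some path from Cancelled reaches a state where EG (done ∨ active) holds.
Cancelled ∈ Sat(EF EG (done ∨ active)).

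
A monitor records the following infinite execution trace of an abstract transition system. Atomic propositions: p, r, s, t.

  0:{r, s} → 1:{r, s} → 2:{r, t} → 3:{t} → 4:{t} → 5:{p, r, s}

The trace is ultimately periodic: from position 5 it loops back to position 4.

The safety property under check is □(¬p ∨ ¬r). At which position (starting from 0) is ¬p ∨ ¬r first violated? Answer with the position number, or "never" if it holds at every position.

Check ¬p ∨ ¬r at each position in order: 0 ✓, 1 ✓, 2 ✓, 3 ✓, 4 ✓.
At position 5 the labels are {p, r, s}, so ¬p ∨ ¬r is false there. This is the first violation.

5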